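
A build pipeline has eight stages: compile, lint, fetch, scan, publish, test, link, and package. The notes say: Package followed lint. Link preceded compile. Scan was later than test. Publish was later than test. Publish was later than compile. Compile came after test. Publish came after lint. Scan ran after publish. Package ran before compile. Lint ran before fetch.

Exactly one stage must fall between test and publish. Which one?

compile

Tracing the constraints gives test → compile → publish, so compile sits after test and before publish.
No other stage is forced both after test and before publish.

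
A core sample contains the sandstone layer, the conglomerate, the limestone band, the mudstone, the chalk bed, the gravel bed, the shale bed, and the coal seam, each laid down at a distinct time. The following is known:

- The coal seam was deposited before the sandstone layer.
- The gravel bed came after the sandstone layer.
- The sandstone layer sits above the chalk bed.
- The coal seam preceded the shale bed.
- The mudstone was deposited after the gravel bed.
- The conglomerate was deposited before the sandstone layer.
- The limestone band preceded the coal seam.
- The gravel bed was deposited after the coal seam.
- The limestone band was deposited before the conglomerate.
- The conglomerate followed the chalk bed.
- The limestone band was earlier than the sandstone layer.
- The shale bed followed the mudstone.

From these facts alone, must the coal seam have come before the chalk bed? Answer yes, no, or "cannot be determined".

No chain of stated constraints runs from the coal seam to the chalk bed, and none runs from the chalk bed to the coal seam either.
So the relative order of the coal seam and the chalk bed is not fixed by the given facts.

cannot be determined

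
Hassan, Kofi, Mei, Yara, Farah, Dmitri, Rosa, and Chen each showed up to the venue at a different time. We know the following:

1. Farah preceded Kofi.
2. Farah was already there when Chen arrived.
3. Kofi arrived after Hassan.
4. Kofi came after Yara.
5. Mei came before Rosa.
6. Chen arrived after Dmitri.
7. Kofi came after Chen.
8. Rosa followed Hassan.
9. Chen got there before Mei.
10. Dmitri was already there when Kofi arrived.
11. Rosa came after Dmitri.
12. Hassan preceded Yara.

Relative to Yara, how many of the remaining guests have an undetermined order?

5

Forced before Yara: Hassan; forced after Yara: Kofi.
That leaves Chen, Dmitri, Farah, Mei, and Rosa with no forced order relative to Yara — 5.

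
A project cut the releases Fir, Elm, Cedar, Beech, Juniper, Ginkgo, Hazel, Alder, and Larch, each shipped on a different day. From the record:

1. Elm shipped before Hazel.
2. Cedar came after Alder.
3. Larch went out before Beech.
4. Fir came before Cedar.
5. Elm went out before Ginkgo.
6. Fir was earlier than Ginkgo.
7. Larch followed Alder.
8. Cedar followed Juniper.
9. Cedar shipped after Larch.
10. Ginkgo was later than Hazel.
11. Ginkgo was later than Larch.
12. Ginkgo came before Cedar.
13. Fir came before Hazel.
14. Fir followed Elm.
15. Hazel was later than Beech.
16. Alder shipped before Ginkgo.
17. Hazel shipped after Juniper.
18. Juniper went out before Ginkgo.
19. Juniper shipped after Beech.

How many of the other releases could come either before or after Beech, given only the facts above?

Forced before Beech: Alder and Larch; forced after Beech: Cedar, Ginkgo, Hazel, and Juniper.
That leaves Elm and Fir with no forced order relative to Beech — 2.

2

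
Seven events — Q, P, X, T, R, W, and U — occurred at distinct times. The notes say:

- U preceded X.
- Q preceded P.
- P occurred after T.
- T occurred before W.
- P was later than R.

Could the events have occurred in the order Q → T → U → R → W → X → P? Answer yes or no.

Check each stated constraint against the proposed order — e.g. T is ahead of P; Q is ahead of P. Every pair is in the required order; nothing is violated.

yes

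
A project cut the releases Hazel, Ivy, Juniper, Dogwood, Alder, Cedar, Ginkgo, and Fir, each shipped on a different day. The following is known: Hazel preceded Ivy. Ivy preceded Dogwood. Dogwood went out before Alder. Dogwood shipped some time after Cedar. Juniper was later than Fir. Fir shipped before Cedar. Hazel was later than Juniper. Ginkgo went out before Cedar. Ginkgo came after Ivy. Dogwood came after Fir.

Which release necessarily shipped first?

Fir has a chain of constraints placing it before every other release, so Fir must be first.

Fir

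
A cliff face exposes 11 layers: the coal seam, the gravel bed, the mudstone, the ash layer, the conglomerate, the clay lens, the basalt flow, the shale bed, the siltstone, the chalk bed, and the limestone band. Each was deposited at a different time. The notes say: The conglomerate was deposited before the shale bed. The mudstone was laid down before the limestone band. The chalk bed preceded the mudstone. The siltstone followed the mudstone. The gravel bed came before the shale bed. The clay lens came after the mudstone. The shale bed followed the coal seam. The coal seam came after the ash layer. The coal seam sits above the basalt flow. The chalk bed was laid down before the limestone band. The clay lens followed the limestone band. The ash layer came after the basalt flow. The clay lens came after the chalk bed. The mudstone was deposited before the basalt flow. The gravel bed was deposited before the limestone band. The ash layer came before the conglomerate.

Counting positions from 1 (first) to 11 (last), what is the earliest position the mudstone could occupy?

2

The chalk bed must come before the mudstone — 1 forced predecessor.
Nothing else is forced ahead of the mudstone, so its earliest slot is position 1 + 1 = 2.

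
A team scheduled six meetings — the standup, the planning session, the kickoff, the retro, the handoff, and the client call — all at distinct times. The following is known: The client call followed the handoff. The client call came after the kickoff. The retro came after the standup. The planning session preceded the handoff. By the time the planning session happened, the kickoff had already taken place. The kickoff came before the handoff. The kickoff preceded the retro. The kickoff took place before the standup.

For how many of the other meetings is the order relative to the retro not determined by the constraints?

Forced before the retro: the kickoff and the standup.
That leaves the client call, the handoff, and the planning session with no forced order relative to the retro — 3.

3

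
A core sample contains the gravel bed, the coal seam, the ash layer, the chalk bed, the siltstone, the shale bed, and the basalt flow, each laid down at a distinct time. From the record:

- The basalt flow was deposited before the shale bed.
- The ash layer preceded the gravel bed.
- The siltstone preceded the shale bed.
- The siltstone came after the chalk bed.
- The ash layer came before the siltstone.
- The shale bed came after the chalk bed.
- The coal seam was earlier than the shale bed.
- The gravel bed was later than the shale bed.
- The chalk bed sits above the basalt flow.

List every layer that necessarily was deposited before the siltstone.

Directly stated before the siltstone: the ash layer and the chalk bed.
The basalt flow reaches the siltstone via the basalt flow → the chalk bed → the siltstone.
No chain forces the gravel bed (or any of the others) ahead of the siltstone.

the ash layer, the basalt flow, the chalk bed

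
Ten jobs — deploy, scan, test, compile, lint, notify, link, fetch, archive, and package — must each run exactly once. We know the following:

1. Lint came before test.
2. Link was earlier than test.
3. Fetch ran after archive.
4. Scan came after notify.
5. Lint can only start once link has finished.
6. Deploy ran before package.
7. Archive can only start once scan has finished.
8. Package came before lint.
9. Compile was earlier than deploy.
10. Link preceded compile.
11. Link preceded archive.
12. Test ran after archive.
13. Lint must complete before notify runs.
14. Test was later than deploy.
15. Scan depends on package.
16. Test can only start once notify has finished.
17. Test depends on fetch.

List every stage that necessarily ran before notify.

Directly stated before notify: lint.
Compile reaches notify via compile → deploy → package → lint → notify.
Deploy reaches notify via deploy → package → lint → notify.
Link reaches notify via link → lint → notify.
Likewise package reaches notify by chaining the stated constraints.
No chain forces test (or any of the others) ahead of notify.

compile, deploy, link, lint, package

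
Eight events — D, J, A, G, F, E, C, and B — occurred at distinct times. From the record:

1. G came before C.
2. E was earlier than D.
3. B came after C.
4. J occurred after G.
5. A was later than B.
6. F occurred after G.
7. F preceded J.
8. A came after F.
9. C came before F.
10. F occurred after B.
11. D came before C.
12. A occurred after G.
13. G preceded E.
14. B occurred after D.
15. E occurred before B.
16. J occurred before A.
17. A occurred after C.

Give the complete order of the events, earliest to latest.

G, E, D, C, B, F, J, A

The constraints fix every adjacent pair, so only one ordering works:
G → E → D → C → B → F → J → A.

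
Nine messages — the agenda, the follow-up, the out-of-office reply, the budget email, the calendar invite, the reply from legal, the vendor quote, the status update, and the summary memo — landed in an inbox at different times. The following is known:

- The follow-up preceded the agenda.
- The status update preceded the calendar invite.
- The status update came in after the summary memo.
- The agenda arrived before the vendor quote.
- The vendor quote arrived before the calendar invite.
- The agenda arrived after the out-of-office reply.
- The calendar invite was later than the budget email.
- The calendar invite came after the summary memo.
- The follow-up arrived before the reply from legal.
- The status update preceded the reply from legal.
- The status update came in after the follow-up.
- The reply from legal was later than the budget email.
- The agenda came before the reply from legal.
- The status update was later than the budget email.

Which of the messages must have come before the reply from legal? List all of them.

Directly stated before the reply from legal: the agenda, the budget email, the follow-up, and the status update.
The out-of-office reply reaches the reply from legal via the out-of-office reply → the agenda → the reply from legal.
The summary memo reaches the reply from legal via the summary memo → the status update → the reply from legal.
No chain forces the calendar invite (or any of the others) ahead of the reply from legal.

the agenda, the budget email, the follow-up, the out-of-office reply, the status update, the summary memo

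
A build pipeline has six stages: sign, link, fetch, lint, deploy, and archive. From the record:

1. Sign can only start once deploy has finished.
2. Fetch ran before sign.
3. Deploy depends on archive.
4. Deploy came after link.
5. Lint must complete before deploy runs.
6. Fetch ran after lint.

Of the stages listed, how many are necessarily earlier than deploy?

Directly stated before deploy: archive, link, and lint.
No chain forces fetch (or any of the others) ahead of deploy.
That's archive, link, and lint — 3 in all.

3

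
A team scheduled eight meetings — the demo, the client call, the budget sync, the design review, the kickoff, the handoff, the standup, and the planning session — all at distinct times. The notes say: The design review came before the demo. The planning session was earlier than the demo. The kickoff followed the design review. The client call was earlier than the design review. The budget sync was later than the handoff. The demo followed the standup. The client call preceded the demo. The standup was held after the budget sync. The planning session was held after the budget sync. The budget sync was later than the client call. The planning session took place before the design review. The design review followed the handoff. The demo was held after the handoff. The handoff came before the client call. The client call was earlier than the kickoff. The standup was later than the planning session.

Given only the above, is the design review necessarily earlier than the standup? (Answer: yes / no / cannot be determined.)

cannot be determined

No chain of stated constraints runs from the design review to the standup, and none runs from the standup to the design review either.
So the relative order of the design review and the standup is not fixed by the given facts.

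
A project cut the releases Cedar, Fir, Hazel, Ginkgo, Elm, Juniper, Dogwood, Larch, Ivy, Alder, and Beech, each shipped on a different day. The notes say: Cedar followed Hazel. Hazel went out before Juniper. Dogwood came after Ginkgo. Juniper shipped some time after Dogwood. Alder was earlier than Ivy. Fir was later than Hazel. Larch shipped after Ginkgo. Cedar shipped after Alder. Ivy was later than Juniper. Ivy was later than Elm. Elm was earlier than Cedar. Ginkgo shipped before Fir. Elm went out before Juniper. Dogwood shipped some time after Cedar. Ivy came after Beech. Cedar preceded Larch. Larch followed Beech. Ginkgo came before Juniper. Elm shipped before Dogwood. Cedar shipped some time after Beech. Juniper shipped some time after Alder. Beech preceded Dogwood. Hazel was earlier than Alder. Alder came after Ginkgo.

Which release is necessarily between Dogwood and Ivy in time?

Juniper

Tracing the constraints gives Dogwood → Juniper → Ivy, so Juniper sits after Dogwood and before Ivy.
No other release is forced both after Dogwood and before Ivy.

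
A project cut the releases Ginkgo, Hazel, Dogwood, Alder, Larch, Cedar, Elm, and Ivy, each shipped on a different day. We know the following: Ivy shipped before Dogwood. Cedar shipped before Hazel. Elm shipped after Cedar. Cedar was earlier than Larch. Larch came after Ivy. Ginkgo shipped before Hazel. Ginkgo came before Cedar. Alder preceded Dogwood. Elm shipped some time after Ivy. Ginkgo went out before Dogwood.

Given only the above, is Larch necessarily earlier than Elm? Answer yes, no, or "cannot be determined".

cannot be determined

No chain of stated constraints runs from Larch to Elm, and none runs from Elm to Larch either.
So the relative order of Larch and Elm is not fixed by the given facts.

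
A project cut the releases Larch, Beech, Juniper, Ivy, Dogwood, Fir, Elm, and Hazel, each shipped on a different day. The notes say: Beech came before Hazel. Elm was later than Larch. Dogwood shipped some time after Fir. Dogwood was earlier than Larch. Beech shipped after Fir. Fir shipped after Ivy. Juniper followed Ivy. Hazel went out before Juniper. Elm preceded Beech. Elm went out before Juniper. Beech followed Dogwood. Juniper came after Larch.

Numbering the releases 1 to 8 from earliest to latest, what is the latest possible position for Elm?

Elm must come before Beech, Hazel, and Juniper — 3 releases forced after it.
Everything else can be placed before Elm in some valid order, so Elm can sit as late as position 8 − 3 = 5.

5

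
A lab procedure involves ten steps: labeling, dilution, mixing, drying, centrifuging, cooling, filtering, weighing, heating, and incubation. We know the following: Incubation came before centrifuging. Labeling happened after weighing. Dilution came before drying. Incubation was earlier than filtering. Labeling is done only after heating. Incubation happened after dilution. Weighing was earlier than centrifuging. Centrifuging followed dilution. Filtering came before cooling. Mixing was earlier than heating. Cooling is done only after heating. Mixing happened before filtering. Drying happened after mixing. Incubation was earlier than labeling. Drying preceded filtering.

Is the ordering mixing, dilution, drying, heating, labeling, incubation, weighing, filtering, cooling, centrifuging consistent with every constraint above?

no

The constraints require incubation before labeling, but in the proposed sequence labeling appears ahead of incubation. That one violation is enough.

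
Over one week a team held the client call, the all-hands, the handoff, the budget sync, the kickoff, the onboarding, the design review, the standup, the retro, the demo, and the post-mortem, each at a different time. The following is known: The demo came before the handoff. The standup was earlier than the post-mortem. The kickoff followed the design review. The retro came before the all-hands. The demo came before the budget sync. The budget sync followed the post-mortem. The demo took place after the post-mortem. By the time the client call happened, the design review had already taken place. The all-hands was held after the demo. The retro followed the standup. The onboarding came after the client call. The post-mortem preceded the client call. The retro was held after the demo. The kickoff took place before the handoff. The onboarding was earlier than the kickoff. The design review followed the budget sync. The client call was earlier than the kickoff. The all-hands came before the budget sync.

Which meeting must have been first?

the standup

The standup has a chain of constraints placing it before every other meeting, so the standup must be first.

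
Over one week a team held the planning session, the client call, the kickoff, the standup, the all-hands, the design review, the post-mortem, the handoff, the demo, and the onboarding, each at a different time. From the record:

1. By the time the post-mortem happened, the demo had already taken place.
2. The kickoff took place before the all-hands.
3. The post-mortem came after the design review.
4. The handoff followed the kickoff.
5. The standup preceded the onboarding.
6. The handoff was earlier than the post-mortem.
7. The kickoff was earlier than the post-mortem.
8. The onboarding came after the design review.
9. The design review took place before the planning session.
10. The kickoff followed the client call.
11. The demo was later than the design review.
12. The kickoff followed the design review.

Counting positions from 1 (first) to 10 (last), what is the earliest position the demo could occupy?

The design review must come before the demo — 1 forced predecessor.
Nothing else is forced ahead of the demo, so its earliest slot is position 1 + 1 = 2.

2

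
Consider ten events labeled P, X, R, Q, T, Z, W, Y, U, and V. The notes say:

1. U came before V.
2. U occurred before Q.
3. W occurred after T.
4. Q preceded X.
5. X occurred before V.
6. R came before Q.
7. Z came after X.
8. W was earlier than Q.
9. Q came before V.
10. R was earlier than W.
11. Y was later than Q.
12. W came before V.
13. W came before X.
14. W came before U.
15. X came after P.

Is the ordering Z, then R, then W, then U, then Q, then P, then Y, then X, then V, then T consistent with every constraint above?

no

The constraints require X before Z, but in the proposed sequence Z appears ahead of X. That one violation is enough.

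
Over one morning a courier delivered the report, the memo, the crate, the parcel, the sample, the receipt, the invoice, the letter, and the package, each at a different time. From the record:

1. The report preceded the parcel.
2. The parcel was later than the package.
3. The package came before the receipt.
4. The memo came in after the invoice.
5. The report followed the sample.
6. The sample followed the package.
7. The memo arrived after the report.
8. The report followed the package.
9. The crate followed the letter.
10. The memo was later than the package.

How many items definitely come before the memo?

4

Directly stated before the memo: the invoice, the package, and the report.
The sample reaches the memo via the sample → the report → the memo.
No chain forces the parcel (or any of the others) ahead of the memo.
That's the invoice, the package, the report, and the sample — 4 in all.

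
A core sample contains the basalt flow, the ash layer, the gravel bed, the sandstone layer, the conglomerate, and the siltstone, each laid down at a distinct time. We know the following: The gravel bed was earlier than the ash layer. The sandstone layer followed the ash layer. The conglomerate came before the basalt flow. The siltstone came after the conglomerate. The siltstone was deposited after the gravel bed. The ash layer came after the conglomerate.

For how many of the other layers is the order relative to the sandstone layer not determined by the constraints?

Forced before the sandstone layer: the ash layer, the conglomerate, and the gravel bed.
That leaves the basalt flow and the siltstone with no forced order relative to the sandstone layer — 2.

2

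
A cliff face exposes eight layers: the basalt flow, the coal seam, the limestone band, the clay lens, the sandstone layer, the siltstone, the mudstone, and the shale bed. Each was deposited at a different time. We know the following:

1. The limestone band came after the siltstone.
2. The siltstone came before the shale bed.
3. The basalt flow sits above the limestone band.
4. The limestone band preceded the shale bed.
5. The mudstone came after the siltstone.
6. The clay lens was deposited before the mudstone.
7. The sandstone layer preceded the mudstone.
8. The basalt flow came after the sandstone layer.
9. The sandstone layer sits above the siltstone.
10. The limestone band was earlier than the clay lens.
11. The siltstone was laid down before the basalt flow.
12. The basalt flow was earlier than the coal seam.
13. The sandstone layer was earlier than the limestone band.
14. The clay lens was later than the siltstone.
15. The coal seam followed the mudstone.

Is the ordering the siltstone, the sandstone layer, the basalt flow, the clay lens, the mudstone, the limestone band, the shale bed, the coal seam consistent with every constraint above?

The constraints require the limestone band before the basalt flow, but in the proposed sequence the basalt flow appears ahead of the limestone band. That one violation is enough.

no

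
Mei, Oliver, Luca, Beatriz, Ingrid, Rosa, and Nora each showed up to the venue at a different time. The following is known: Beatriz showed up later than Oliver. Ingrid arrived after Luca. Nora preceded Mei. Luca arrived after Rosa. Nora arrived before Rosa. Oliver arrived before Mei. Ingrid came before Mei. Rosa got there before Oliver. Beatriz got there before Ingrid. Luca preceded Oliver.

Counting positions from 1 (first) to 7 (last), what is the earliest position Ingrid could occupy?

6

Beatriz, Luca, Nora, Oliver, and Rosa must all come before Ingrid — 5 forced predecessors.
Nothing else is forced ahead of Ingrid, so their earliest slot is position 5 + 1 = 6.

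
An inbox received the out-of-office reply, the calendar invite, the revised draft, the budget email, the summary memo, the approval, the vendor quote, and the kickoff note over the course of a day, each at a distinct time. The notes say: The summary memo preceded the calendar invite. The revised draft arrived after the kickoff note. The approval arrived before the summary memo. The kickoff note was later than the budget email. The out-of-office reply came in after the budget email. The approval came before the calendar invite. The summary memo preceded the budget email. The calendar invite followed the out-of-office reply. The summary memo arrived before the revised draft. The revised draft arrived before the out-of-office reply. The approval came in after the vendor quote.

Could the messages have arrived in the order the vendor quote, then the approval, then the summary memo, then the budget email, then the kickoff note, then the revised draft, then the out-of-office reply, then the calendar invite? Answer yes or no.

yes

Check each stated constraint against the proposed order — e.g. the summary memo is ahead of the calendar invite; the approval is ahead of the calendar invite. Every pair is in the required order; nothing is violated.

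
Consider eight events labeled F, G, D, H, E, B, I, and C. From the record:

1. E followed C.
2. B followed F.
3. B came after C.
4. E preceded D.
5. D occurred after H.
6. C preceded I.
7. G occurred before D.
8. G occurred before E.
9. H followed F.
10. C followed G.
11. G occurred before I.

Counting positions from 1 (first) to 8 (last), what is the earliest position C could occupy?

G must come before C — 1 forced predecessor.
Nothing else is forced ahead of C, so its earliest slot is position 1 + 1 = 2.

2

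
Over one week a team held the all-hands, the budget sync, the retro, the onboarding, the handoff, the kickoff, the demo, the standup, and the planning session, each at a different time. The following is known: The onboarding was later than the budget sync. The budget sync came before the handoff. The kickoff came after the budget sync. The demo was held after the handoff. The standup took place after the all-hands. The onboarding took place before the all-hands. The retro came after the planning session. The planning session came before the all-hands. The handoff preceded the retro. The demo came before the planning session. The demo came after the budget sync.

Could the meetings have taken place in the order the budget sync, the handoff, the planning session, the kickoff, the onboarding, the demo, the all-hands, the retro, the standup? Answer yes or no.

The constraints require the demo before the planning session, but in the proposed sequence the planning session appears ahead of the demo. That one violation is enough.

no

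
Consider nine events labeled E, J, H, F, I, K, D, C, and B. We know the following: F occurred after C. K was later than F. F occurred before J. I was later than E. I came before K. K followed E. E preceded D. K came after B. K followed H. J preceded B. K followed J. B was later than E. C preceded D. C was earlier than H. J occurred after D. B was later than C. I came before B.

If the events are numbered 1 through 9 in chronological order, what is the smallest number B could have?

C, D, E, F, I, and J must all come before B — 6 forced predecessors.
Nothing else is forced ahead of B, so its earliest slot is position 6 + 1 = 7.

7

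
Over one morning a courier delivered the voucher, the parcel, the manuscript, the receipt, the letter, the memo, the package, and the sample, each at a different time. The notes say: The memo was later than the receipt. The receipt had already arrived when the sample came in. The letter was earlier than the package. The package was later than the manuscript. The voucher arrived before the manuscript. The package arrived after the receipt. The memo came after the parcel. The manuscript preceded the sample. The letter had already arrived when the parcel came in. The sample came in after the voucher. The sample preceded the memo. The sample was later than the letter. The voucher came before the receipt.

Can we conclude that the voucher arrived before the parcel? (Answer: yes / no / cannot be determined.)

No chain of stated constraints runs from the voucher to the parcel, and none runs from the parcel to the voucher either.
So the relative order of the voucher and the parcel is not fixed by the given facts.

cannot be determined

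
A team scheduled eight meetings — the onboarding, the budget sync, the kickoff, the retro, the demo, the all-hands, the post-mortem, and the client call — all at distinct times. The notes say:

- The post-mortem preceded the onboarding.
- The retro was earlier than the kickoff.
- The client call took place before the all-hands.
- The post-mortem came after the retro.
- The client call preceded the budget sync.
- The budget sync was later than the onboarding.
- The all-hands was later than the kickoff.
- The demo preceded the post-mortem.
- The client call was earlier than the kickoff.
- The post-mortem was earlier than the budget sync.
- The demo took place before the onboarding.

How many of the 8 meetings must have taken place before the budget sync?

Directly stated before the budget sync: the client call, the onboarding, and the post-mortem.
The demo reaches the budget sync via the demo → the onboarding → the budget sync.
The retro reaches the budget sync via the retro → the post-mortem → the budget sync.
No chain forces the all-hands (or any of the others) ahead of the budget sync.
That's the client call, the demo, the onboarding, the post-mortem, and the retro — 5 in all.

5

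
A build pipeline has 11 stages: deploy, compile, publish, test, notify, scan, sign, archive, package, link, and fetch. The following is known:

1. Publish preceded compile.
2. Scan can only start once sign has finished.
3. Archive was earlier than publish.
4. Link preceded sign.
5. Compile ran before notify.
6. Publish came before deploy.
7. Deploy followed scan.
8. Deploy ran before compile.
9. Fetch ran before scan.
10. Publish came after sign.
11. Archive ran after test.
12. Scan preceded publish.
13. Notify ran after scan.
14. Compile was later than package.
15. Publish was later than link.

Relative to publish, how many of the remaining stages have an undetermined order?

1

Forced before publish: archive, fetch, link, scan, sign, and test; forced after publish: compile, deploy, and notify.
That leaves package with no forced order relative to publish — 1.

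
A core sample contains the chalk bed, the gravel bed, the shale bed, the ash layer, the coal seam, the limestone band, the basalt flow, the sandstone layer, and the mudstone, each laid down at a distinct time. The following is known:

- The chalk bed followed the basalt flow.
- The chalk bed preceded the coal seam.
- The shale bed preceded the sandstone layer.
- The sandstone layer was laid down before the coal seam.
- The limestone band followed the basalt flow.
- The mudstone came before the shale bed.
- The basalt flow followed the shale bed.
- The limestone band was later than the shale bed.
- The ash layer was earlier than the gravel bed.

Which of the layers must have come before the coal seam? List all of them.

the basalt flow, the chalk bed, the mudstone, the sandstone layer, the shale bed

Directly stated before the coal seam: the chalk bed and the sandstone layer.
The basalt flow reaches the coal seam via the basalt flow → the chalk bed → the coal seam.
The mudstone reaches the coal seam via the mudstone → the shale bed → the sandstone layer → the coal seam.
The shale bed reaches the coal seam via the shale bed → the sandstone layer → the coal seam.
No chain forces the limestone band (or any of the others) ahead of the coal seam.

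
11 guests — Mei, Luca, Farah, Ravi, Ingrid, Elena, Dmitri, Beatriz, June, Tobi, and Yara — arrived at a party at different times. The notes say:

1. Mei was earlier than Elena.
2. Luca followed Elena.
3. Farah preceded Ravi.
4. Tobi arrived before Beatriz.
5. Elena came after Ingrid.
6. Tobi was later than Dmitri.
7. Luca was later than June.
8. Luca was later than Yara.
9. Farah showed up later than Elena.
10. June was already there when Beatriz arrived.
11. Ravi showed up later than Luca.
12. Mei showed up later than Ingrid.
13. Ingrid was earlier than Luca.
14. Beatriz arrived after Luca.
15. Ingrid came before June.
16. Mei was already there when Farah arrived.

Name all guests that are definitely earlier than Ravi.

Elena, Farah, Ingrid, June, Luca, Mei, Yara

Directly stated before Ravi: Farah and Luca.
Elena reaches Ravi via Elena → Luca → Ravi.
Ingrid reaches Ravi via Ingrid → Luca → Ravi.
June reaches Ravi via June → Luca → Ravi.
Likewise Mei and Yara each reach Ravi by chaining the stated constraints.
No chain forces Tobi (or any of the others) ahead of Ravi.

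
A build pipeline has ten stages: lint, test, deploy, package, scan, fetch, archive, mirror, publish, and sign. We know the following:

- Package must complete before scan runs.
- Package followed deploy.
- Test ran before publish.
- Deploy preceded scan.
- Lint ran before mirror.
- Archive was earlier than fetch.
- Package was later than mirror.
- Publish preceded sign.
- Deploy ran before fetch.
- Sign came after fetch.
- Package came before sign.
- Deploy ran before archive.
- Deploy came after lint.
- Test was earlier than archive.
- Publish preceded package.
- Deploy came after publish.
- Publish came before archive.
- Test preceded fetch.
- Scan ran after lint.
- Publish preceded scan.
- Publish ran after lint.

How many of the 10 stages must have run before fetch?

5

Directly stated before fetch: archive, deploy, and test.
Lint reaches fetch via lint → deploy → fetch.
Publish reaches fetch via publish → archive → fetch.
No chain forces scan (or any of the others) ahead of fetch.
That's archive, deploy, lint, publish, and test — 5 in all.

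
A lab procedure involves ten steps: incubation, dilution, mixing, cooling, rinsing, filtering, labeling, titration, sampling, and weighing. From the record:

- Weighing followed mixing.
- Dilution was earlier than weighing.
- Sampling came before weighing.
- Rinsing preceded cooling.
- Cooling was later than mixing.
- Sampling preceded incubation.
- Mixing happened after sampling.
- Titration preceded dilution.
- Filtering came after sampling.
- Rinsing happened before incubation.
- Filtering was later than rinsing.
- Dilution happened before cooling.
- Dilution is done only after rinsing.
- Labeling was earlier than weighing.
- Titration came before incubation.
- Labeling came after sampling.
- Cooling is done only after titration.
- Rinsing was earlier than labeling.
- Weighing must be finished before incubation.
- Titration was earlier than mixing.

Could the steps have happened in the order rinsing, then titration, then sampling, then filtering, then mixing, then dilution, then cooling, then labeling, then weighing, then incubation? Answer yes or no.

yes

Check each stated constraint against the proposed order — e.g. titration is ahead of incubation; rinsing is ahead of incubation. Every pair is in the required order; nothing is violated.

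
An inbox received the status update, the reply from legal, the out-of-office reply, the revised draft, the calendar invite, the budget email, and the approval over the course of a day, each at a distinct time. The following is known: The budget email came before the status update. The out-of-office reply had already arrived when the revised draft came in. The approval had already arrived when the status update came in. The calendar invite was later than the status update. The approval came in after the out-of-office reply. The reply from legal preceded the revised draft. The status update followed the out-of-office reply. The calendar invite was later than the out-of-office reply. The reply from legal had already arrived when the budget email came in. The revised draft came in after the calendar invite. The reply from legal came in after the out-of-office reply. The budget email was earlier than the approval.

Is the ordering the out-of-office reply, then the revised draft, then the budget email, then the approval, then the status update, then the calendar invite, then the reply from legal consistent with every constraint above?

The constraints require the calendar invite before the revised draft, but in the proposed sequence the revised draft appears ahead of the calendar invite. That one violation is enough.

no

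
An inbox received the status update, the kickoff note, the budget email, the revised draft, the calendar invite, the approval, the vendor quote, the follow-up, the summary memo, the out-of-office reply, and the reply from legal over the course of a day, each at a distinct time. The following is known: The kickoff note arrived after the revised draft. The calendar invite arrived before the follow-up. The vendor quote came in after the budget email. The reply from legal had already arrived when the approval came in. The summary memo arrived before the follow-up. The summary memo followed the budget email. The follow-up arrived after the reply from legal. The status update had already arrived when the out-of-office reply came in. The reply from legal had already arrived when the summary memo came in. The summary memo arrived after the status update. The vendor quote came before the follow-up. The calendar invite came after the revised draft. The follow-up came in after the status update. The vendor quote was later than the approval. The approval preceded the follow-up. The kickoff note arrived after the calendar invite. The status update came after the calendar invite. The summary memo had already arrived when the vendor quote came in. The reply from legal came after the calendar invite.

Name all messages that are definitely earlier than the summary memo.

Directly stated before the summary memo: the budget email, the reply from legal, and the status update.
The calendar invite reaches the summary memo via the calendar invite → the status update → the summary memo.
The revised draft reaches the summary memo via the revised draft → the calendar invite → the status update → the summary memo.
No chain forces the vendor quote (or any of the others) ahead of the summary memo.

the budget email, the calendar invite, the reply from legal, the revised draft, the status update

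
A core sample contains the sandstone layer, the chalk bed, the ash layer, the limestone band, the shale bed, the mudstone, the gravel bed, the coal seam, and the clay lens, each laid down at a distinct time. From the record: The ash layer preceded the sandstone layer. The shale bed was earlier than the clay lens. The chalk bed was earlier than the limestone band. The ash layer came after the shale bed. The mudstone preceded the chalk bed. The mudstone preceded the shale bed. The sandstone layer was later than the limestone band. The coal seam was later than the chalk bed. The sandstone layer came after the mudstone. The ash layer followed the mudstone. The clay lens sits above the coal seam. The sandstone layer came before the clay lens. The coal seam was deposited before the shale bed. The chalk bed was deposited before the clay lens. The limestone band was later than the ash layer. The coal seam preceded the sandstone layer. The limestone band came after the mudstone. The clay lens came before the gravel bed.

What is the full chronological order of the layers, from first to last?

the mudstone, the chalk bed, the coal seam, the shale bed, the ash layer, the limestone band, the sandstone layer, the clay lens, the gravel bed

The constraints fix every adjacent pair, so only one ordering works:
the mudstone → the chalk bed → the coal seam → the shale bed → the ash layer → the limestone band → the sandstone layer → the clay lens → the gravel bed.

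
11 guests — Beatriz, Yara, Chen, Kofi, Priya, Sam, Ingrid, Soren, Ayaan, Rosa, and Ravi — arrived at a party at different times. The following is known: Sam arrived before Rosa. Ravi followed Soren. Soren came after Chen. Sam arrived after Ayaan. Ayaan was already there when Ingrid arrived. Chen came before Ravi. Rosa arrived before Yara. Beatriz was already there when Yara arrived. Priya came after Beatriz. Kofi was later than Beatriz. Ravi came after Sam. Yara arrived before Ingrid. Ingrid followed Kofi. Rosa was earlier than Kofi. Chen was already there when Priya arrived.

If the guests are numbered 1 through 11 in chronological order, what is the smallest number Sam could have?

2

Ayaan must come before Sam — 1 forced predecessor.
Nothing else is forced ahead of Sam, so their earliest slot is position 1 + 1 = 2.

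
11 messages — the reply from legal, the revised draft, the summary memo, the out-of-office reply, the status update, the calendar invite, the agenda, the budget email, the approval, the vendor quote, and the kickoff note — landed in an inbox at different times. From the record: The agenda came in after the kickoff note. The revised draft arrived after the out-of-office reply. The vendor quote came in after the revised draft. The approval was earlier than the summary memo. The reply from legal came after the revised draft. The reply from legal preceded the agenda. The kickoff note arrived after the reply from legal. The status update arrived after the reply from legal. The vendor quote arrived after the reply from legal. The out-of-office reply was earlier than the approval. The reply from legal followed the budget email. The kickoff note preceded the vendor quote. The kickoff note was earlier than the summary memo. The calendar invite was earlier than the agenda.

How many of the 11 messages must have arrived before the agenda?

6

Directly stated before the agenda: the calendar invite, the kickoff note, and the reply from legal.
The budget email reaches the agenda via the budget email → the reply from legal → the agenda.
The out-of-office reply reaches the agenda via the out-of-office reply → the revised draft → the reply from legal → the agenda.
The revised draft reaches the agenda via the revised draft → the reply from legal → the agenda.
No chain forces the status update (or any of the others) ahead of the agenda.
That's the budget email, the calendar invite, the kickoff note, the out-of-office reply, the reply from legal, and the revised draft — 6 in all.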